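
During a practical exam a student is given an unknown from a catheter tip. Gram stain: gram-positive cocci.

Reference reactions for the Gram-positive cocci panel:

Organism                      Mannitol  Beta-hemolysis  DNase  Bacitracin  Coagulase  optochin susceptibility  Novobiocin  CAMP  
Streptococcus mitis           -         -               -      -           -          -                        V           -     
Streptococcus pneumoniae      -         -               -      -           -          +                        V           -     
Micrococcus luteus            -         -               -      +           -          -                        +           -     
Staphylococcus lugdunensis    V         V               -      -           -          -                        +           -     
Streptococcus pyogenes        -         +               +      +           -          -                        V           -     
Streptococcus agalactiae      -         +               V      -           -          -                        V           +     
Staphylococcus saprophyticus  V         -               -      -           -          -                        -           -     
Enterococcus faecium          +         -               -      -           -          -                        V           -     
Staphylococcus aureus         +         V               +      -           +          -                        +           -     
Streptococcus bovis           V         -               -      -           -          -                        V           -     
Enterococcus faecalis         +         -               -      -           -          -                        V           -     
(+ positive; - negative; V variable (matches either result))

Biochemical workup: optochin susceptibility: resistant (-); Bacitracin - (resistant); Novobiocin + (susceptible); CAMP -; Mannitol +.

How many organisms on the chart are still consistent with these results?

Novobiocin +: excludes Staphylococcus saprophyticus — 10 left.
CAMP -: excludes Streptococcus agalactiae — 9 left.
Bacitracin -: excludes Micrococcus luteus, Streptococcus pyogenes — 7 left.
optochin susceptibility -: excludes Streptococcus pneumoniae — 6 left.
Mannitol +: excludes Streptococcus mitis — 5 left.
Still consistent: Enterococcus faecalis, Enterococcus faecium, Staphylococcus aureus, Staphylococcus lugdunensis, Streptococcus bovis.

5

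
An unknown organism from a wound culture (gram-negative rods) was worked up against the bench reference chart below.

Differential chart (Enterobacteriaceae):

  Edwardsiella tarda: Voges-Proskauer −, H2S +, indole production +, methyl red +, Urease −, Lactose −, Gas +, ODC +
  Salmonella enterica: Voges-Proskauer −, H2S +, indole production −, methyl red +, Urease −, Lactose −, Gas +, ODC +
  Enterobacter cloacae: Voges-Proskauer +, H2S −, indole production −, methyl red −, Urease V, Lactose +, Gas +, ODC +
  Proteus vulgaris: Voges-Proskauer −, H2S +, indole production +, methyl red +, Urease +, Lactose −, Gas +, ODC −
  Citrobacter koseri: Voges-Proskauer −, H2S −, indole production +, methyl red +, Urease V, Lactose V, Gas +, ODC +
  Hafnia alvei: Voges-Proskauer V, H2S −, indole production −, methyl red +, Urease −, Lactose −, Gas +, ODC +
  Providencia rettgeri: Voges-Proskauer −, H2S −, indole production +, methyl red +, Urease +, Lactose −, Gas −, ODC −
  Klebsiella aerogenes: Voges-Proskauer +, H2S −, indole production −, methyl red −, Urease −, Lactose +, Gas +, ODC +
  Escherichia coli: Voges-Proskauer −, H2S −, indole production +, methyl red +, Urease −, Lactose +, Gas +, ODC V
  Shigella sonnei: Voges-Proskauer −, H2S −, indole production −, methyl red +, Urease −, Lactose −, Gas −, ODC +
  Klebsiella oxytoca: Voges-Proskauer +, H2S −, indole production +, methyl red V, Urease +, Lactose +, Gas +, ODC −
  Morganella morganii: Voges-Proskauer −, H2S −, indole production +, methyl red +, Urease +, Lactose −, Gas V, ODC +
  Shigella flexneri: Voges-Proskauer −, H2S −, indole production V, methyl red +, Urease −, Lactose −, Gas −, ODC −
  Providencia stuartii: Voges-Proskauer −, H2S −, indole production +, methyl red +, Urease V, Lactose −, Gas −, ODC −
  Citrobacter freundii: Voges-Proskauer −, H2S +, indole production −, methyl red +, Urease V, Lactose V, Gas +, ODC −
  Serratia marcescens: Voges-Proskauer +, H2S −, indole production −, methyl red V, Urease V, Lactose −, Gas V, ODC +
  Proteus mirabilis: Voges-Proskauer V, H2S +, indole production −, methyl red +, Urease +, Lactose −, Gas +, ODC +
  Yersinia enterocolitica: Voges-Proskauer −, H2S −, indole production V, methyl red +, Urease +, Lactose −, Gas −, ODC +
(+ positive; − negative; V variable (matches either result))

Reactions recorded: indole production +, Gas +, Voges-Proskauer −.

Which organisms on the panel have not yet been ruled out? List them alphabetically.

Gas +: excludes 5 organisms — 13 left.
Voges-Proskauer −: excludes Enterobacter cloacae, Klebsiella aerogenes, Klebsiella oxytoca, Serratia marcescens — 9 left.
indole production +: excludes Salmonella enterica, Hafnia alvei, Citrobacter freundii, Proteus mirabilis — 5 left.

Citrobacter koseri, Edwardsiella tarda, Escherichia coli, Morganella morganii, Proteus vulgaris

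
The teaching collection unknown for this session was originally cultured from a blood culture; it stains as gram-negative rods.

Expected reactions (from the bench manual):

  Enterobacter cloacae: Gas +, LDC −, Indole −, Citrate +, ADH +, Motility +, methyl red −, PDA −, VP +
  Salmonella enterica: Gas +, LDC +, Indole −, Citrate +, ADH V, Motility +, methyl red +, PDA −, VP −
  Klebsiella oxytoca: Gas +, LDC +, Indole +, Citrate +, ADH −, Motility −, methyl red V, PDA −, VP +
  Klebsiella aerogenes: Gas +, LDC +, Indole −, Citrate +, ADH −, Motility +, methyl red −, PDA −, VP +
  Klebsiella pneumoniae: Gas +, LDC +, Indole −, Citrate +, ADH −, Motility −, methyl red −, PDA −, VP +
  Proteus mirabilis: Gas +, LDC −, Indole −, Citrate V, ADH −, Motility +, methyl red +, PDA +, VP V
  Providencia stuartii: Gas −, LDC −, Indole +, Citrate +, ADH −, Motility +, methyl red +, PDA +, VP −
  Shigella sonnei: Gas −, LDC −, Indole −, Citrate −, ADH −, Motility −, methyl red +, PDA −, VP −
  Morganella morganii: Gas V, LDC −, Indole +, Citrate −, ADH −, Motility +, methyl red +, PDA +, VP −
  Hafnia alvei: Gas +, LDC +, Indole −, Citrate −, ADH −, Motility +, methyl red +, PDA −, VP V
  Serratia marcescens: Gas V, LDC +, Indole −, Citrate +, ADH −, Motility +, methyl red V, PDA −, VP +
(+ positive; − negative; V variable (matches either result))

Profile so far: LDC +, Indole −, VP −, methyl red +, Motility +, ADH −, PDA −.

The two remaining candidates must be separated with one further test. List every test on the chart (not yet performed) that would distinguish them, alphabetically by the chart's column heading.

Citrate

LDC +: excludes 5 organisms — 6 left.
methyl red +: excludes Klebsiella aerogenes, Klebsiella pneumoniae — 4 left.
Motility +: excludes Klebsiella oxytoca — 3 left.
Indole −: all 3 remaining candidates are consistent.
PDA −: all 3 remaining candidates are consistent.
ADH −: all 3 remaining candidates are consistent.
VP −: excludes Serratia marcescens — 2 left.
Two candidates remain: Hafnia alvei and Salmonella enterica.
  Gas: + vs + — same for both, does not separate.
  Citrate: Hafnia alvei −, Salmonella enterica + — discriminates.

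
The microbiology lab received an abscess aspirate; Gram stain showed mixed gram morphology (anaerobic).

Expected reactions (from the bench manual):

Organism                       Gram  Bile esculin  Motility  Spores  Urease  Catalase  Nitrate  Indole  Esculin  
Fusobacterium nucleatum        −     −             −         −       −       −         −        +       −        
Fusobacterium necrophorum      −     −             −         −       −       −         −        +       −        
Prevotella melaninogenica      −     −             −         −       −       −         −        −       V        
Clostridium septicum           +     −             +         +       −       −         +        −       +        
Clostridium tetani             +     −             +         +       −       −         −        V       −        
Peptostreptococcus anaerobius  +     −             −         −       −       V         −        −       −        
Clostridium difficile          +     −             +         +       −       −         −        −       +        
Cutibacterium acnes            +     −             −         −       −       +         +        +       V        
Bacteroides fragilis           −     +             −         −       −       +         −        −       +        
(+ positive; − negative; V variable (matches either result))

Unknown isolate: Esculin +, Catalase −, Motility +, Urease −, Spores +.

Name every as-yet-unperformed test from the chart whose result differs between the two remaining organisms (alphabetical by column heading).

Catalase −: excludes Cutibacterium acnes, Bacteroides fragilis — 7 left.
Spores +: excludes Fusobacterium nucleatum, Fusobacterium necrophorum, Prevotella melaninogenica, Peptostreptococcus anaerobius — 3 left.
Urease −: all 3 remaining candidates are consistent.
Motility +: all 3 remaining candidates are consistent.
Esculin +: excludes Clostridium tetani — 2 left.
Two candidates remain: Clostridium difficile and Clostridium septicum.
  Gram: + vs + — same for both, does not separate.
  Bile esculin: − vs − — same for both, does not separate.
  Nitrate: Clostridium difficile −, Clostridium septicum + — discriminates.
  Indole: − vs − — same for both, does not separate.

Nitrate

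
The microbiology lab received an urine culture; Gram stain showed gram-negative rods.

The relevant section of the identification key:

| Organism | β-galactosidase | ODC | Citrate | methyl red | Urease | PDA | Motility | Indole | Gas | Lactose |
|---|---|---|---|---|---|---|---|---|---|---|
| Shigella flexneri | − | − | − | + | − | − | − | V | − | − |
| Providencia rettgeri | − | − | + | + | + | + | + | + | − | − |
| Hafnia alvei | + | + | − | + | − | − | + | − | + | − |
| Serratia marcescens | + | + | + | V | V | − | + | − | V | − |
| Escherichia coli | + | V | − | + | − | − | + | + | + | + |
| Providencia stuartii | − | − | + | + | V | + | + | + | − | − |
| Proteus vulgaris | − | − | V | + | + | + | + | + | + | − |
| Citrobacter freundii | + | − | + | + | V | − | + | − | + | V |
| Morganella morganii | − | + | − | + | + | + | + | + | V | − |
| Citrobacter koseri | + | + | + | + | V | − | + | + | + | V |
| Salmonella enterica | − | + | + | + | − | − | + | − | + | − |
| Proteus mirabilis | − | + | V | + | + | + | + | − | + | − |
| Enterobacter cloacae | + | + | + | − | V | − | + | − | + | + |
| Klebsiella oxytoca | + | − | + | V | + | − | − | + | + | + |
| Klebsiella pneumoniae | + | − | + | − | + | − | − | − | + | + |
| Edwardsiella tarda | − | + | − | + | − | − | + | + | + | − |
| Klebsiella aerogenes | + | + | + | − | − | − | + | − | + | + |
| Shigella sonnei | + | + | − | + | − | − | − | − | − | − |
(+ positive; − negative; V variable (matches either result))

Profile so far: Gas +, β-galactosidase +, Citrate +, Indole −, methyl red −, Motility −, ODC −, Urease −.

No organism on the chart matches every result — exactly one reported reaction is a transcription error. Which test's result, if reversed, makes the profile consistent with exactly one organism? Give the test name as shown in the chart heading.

As reported, no row in the chart matches all 8 reactions.
Reversing Gas → still no organism matches.
Reversing β-galactosidase → still no organism matches.
Reversing methyl red → still no organism matches.
Reversing ODC → still no organism matches.
Reversing Motility → still no organism matches.
Reversing Urease (to +) → unique match: Klebsiella pneumoniae.
Reversing Citrate → still no organism matches.
Reversing Indole → still no organism matches.

Urease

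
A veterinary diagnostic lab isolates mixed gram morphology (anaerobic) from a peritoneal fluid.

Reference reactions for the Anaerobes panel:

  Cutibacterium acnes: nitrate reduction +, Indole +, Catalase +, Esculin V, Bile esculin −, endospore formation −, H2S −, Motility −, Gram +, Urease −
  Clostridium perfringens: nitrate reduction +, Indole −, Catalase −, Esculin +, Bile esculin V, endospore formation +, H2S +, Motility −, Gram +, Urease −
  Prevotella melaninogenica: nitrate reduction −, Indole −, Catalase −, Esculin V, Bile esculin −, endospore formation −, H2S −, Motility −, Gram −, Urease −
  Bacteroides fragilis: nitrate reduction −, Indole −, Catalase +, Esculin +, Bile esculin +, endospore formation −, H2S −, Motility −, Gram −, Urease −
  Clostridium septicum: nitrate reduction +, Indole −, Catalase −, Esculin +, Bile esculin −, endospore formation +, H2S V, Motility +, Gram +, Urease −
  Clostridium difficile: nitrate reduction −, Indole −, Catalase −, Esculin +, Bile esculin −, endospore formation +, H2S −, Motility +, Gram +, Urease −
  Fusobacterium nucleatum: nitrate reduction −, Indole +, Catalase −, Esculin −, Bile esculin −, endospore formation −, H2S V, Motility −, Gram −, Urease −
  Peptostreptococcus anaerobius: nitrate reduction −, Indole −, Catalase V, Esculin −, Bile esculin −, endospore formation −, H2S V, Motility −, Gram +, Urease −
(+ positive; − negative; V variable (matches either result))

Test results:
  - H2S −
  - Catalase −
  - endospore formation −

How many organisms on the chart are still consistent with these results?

3

H2S −: excludes Clostridium perfringens — 7 left.
Catalase −: excludes Cutibacterium acnes, Bacteroides fragilis — 5 left.
endospore formation −: excludes Clostridium septicum, Clostridium difficile — 3 left.
Still consistent: Fusobacterium nucleatum, Peptostreptococcus anaerobius, Prevotella melaninogenica.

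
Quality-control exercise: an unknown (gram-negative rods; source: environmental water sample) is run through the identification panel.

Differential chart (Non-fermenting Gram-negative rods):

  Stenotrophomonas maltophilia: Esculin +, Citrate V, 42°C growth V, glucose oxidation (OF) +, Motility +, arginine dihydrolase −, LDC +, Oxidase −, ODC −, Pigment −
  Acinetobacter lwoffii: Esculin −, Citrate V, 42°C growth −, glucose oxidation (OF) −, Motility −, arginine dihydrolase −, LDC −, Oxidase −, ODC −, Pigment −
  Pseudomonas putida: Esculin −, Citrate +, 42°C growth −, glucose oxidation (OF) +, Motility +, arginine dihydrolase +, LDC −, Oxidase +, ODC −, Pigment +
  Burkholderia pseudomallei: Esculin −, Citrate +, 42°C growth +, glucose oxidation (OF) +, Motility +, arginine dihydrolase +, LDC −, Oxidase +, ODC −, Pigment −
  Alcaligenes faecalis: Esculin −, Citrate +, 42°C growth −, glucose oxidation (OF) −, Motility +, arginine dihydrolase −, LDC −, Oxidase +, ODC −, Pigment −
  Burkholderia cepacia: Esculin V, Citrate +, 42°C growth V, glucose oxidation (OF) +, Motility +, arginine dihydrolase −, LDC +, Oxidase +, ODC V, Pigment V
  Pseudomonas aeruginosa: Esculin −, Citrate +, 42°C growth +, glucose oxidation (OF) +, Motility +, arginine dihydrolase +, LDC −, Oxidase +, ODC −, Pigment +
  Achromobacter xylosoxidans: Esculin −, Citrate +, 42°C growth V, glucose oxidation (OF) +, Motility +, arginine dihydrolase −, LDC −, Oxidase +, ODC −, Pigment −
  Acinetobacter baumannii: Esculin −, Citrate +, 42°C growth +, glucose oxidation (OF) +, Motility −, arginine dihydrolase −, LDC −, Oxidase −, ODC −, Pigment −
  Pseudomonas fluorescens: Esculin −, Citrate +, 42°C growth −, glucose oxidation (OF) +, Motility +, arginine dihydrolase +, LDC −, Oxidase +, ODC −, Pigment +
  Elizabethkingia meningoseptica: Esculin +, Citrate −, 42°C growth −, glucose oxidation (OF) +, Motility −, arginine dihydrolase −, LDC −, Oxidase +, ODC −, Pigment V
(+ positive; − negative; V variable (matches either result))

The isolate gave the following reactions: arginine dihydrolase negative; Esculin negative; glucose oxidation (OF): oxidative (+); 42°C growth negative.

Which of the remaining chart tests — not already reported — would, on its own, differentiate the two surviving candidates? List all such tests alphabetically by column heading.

Esculin −: excludes Stenotrophomonas maltophilia, Elizabethkingia meningoseptica — 9 left.
glucose oxidation (OF) +: excludes Acinetobacter lwoffii, Alcaligenes faecalis — 7 left.
42°C growth −: excludes Burkholderia pseudomallei, Pseudomonas aeruginosa, Acinetobacter baumannii — 4 left.
arginine dihydrolase −: excludes Pseudomonas putida, Pseudomonas fluorescens — 2 left.
Two candidates remain: Achromobacter xylosoxidans and Burkholderia cepacia.
  Citrate: + vs + — same for both, does not separate.
  Motility: + vs + — same for both, does not separate.
  LDC: Achromobacter xylosoxidans −, Burkholderia cepacia + — discriminates.
  Oxidase: + vs + — same for both, does not separate.
  ODC: − vs V — variable for at least one, does not separate.
  Pigment: − vs V — variable for at least one, does not separate.

LDC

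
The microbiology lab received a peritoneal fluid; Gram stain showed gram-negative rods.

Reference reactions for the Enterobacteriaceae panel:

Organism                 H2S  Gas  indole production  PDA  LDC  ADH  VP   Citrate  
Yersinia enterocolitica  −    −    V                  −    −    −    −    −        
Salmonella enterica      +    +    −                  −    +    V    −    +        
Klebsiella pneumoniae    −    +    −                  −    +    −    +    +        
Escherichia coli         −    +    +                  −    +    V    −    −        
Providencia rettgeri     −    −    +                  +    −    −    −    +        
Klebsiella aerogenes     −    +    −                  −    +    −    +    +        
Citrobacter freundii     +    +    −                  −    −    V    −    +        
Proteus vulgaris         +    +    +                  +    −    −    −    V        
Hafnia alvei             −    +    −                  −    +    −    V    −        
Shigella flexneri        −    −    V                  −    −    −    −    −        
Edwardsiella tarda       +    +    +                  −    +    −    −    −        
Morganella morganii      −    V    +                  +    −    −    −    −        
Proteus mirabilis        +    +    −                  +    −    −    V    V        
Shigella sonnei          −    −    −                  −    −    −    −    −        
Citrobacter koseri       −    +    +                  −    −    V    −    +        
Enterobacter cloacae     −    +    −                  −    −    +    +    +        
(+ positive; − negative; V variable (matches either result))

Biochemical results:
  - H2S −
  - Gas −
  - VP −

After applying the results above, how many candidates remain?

Gas −: excludes 11 organisms — 5 left.
H2S −: all 5 remaining candidates are consistent.
VP −: all 5 remaining candidates are consistent.
Still consistent: Morganella morganii, Providencia rettgeri, Shigella flexneri, Shigella sonnei, Yersinia enterocolitica.

5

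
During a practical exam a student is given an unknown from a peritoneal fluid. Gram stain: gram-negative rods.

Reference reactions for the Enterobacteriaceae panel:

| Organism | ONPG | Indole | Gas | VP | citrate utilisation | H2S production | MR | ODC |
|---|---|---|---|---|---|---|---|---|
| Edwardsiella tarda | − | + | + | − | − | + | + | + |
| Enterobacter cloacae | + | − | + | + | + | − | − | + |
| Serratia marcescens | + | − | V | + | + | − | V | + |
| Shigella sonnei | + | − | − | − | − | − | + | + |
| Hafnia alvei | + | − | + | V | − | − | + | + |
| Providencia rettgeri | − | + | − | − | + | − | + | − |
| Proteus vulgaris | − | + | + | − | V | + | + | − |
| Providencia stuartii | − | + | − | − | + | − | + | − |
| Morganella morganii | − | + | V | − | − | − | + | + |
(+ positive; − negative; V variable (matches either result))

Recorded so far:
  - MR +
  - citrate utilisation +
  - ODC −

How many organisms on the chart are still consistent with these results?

ODC −: excludes 6 organisms — 3 left.
citrate utilisation +: all 3 remaining candidates are consistent.
MR +: all 3 remaining candidates are consistent.
Still consistent: Proteus vulgaris, Providencia rettgeri, Providencia stuartii.

3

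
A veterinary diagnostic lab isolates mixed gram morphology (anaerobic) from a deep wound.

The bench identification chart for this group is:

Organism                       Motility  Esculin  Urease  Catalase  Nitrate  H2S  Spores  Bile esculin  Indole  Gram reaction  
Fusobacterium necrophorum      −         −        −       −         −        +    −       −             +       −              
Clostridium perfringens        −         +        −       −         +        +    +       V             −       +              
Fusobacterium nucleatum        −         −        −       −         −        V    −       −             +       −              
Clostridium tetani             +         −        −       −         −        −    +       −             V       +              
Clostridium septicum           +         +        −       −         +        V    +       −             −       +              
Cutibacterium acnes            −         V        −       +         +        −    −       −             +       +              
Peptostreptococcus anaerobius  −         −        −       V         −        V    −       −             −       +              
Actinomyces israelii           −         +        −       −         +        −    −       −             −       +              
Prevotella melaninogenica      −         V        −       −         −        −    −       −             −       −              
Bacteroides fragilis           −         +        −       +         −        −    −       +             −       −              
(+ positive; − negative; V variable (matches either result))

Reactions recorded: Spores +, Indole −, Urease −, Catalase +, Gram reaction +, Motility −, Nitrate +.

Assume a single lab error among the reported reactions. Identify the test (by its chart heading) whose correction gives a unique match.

Catalase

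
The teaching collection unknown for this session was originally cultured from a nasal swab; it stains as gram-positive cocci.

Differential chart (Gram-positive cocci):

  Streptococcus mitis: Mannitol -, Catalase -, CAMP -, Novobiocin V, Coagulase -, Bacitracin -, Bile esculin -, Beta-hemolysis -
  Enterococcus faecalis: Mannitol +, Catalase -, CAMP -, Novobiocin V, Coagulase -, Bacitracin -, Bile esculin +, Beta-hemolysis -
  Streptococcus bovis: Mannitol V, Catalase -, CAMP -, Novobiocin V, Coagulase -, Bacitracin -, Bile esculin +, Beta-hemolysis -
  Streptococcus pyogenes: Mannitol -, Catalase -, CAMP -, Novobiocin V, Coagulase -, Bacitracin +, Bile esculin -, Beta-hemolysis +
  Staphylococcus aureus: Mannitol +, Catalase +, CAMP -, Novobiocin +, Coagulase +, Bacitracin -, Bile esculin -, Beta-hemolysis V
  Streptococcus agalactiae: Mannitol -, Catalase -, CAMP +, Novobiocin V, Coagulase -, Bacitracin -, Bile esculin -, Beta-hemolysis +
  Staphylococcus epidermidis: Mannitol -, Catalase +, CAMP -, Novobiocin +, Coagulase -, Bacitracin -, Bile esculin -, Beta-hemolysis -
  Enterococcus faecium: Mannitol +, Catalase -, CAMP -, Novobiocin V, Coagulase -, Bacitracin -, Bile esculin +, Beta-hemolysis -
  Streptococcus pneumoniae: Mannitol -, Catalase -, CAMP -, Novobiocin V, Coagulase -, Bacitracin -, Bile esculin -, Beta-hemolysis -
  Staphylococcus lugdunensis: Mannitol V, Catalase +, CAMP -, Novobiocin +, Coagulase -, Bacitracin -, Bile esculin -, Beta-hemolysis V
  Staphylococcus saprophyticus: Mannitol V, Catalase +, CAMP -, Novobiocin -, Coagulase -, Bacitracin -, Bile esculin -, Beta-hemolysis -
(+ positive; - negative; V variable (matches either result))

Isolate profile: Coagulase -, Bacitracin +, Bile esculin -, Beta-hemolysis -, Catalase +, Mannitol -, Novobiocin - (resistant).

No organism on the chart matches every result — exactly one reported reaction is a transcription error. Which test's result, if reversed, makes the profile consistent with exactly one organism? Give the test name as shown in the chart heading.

Bacitracin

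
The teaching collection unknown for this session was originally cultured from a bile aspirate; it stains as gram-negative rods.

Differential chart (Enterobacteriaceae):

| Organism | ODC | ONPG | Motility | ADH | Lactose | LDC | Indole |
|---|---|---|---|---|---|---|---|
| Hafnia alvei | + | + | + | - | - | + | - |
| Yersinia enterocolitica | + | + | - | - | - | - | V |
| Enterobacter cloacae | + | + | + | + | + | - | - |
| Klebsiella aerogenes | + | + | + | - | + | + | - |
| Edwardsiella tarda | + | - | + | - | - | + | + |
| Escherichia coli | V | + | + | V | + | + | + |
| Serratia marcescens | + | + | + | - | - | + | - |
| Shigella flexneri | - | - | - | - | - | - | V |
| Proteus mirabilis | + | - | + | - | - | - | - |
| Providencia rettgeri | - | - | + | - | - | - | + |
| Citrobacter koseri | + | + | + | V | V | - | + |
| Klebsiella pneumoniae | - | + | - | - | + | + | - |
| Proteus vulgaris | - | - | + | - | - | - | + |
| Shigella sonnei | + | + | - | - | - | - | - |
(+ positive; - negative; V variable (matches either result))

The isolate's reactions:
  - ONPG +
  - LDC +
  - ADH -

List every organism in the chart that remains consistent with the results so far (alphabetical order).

Escherichia coli, Hafnia alvei, Klebsiella aerogenes, Klebsiella pneumoniae, Serratia marcescens

LDC +: excludes 8 organisms — 6 left.
ADH -: all 6 remaining candidates are consistent.
ONPG +: excludes Edwardsiella tarda — 5 left.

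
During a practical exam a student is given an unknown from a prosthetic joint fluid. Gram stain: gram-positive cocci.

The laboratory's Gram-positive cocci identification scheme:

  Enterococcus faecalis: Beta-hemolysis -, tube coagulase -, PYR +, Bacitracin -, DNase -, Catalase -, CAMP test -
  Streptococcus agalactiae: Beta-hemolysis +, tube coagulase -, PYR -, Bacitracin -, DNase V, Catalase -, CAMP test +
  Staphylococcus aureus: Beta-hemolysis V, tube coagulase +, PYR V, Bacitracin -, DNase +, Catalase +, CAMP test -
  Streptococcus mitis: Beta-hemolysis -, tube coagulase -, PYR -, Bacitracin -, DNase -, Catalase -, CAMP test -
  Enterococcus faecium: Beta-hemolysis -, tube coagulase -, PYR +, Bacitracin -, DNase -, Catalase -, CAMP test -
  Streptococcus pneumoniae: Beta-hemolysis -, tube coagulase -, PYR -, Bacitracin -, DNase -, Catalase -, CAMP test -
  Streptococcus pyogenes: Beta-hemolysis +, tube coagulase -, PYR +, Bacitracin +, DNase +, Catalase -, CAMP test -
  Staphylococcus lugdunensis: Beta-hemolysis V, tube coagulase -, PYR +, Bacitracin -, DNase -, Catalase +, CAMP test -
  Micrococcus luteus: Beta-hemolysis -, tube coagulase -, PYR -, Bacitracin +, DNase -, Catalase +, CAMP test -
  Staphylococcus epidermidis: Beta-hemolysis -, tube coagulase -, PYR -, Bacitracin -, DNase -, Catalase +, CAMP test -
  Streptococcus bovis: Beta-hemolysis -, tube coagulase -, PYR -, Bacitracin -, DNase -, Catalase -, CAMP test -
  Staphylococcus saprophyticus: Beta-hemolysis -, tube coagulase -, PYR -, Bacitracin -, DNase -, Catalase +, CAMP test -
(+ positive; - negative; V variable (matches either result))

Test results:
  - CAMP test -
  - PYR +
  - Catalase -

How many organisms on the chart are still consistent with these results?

3

PYR +: excludes 7 organisms — 5 left.
Catalase -: excludes Staphylococcus aureus, Staphylococcus lugdunensis — 3 left.
CAMP test -: all 3 remaining candidates are consistent.
Still consistent: Enterococcus faecalis, Enterococcus faecium, Streptococcus pyogenes.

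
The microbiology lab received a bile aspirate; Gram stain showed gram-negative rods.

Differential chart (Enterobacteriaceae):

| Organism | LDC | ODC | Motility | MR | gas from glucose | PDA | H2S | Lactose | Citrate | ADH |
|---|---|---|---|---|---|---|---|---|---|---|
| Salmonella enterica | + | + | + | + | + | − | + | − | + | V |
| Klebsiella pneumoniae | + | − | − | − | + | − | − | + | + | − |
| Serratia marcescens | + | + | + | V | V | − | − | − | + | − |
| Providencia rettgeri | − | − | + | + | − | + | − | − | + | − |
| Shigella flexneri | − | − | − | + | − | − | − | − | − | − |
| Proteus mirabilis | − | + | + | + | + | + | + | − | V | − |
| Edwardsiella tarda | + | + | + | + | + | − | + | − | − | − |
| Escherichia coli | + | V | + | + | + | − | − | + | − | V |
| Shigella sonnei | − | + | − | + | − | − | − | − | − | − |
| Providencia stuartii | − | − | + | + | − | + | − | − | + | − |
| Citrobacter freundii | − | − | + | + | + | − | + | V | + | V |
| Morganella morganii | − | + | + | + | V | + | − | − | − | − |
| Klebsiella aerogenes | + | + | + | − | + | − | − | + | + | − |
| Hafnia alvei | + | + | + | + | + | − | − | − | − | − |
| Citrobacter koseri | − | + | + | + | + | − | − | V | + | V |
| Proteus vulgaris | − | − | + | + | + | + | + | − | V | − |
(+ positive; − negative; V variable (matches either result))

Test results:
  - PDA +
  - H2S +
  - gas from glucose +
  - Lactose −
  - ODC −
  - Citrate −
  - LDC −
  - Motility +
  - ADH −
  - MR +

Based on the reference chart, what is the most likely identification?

Proteus vulgaris

ODC −: excludes 9 organisms — 7 left.
LDC −: excludes Klebsiella pneumoniae, Escherichia coli — 5 left.
Motility +: excludes Shigella flexneri — 4 left.
Lactose −: all 4 remaining candidates are consistent.
H2S +: excludes Providencia rettgeri, Providencia stuartii — 2 left.
gas from glucose +: all 2 remaining candidates are consistent.
ADH −: all 2 remaining candidates are consistent.
PDA +: excludes Citrobacter freundii — 1 left.
MR +: the one remaining candidate is consistent.
Citrate −: the one remaining candidate is consistent.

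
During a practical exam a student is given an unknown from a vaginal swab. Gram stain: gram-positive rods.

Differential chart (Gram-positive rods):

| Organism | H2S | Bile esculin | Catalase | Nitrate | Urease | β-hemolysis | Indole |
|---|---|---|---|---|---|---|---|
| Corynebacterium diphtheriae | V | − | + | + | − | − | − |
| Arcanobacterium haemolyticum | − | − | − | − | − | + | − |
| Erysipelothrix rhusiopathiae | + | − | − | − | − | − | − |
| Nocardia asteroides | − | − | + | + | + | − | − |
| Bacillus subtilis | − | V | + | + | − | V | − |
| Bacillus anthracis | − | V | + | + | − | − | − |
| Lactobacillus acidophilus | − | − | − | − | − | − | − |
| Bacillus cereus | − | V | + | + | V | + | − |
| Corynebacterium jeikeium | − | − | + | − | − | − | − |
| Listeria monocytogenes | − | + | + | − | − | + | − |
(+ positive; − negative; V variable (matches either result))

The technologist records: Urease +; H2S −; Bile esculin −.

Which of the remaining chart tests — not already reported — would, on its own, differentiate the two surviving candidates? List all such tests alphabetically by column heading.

β-hemolysis

Bile esculin −: excludes Listeria monocytogenes — 9 left.
H2S −: excludes Erysipelothrix rhusiopathiae — 8 left.
Urease +: excludes 6 organisms — 2 left.
Two candidates remain: Bacillus cereus and Nocardia asteroides.
  Catalase: + vs + — same for both, does not separate.
  Nitrate: + vs + — same for both, does not separate.
  β-hemolysis: Bacillus cereus +, Nocardia asteroides − — discriminates.
  Indole: − vs − — same for both, does not separate.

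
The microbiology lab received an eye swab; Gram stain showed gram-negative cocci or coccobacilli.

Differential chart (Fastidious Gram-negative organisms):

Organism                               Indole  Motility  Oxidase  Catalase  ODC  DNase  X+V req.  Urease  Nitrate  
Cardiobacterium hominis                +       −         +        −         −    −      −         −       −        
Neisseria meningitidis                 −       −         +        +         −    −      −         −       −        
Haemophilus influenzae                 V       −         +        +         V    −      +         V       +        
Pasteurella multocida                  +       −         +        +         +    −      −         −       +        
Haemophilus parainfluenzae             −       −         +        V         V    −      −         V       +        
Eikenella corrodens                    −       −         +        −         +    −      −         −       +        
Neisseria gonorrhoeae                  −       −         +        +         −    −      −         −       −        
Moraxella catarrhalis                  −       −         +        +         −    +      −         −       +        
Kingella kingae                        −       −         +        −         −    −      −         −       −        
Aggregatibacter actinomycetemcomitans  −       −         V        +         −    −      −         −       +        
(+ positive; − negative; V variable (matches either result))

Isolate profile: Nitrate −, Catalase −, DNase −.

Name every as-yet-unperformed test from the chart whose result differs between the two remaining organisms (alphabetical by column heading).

Nitrate −: excludes 6 organisms — 4 left.
Catalase −: excludes Neisseria meningitidis, Neisseria gonorrhoeae — 2 left.
DNase −: all 2 remaining candidates are consistent.
Two candidates remain: Cardiobacterium hominis and Kingella kingae.
  Indole: Cardiobacterium hominis +, Kingella kingae − — discriminates.
  Motility: − vs − — same for both, does not separate.
  Oxidase: + vs + — same for both, does not separate.
  ODC: − vs − — same for both, does not separate.
  X+V req.: − vs − — same for both, does not separate.
  Urease: − vs − — same for both, does not separate.

Indole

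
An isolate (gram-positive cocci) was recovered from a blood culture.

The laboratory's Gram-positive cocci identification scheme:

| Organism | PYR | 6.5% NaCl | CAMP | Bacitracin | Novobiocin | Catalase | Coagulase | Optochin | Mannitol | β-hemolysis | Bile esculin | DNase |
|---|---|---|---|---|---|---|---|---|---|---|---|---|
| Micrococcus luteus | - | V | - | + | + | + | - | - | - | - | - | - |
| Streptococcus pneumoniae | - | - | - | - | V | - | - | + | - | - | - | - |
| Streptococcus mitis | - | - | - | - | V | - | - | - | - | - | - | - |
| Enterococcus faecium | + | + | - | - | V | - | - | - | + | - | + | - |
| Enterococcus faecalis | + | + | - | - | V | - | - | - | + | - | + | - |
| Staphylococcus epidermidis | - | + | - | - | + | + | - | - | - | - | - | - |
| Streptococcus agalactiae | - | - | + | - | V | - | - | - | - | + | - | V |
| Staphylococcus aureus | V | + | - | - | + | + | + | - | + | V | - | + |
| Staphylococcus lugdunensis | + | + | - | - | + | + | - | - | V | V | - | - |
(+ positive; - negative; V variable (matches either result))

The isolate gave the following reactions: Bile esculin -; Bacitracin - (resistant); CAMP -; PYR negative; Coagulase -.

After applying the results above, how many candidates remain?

PYR -: excludes Enterococcus faecium, Enterococcus faecalis, Staphylococcus lugdunensis — 6 left.
Bile esculin -: all 6 remaining candidates are consistent.
Bacitracin -: excludes Micrococcus luteus — 5 left.
Coagulase -: excludes Staphylococcus aureus — 4 left.
CAMP -: excludes Streptococcus agalactiae — 3 left.
Still consistent: Staphylococcus epidermidis, Streptococcus mitis, Streptococcus pneumoniae.

3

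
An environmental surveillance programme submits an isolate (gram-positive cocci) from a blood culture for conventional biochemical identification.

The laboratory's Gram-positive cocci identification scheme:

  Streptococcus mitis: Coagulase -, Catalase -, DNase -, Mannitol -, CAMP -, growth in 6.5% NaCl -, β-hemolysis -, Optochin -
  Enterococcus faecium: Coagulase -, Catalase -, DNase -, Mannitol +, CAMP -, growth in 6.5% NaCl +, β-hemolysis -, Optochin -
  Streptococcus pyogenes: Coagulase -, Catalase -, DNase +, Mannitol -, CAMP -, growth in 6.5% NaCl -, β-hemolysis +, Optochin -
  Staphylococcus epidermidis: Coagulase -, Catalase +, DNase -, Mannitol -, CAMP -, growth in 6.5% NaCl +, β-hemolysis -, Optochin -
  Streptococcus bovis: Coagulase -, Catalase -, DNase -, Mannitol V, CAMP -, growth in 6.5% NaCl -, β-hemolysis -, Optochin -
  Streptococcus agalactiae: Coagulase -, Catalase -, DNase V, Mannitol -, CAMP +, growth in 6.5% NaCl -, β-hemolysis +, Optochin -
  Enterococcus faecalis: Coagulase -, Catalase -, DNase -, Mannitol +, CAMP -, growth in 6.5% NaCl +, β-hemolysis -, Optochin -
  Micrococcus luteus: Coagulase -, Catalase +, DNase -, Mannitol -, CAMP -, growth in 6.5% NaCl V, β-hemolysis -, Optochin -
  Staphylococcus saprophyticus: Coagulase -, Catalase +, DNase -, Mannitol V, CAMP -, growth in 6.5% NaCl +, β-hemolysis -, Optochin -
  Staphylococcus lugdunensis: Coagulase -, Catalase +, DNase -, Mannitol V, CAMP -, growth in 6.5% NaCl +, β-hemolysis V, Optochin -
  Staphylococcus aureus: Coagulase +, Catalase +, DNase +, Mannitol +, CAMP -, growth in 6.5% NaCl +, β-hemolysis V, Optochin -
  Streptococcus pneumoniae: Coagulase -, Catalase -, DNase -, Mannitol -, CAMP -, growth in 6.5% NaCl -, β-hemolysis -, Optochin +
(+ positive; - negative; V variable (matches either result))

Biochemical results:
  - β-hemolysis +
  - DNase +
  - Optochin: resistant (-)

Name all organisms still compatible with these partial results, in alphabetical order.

Staphylococcus aureus, Streptococcus agalactiae, Streptococcus pyogenes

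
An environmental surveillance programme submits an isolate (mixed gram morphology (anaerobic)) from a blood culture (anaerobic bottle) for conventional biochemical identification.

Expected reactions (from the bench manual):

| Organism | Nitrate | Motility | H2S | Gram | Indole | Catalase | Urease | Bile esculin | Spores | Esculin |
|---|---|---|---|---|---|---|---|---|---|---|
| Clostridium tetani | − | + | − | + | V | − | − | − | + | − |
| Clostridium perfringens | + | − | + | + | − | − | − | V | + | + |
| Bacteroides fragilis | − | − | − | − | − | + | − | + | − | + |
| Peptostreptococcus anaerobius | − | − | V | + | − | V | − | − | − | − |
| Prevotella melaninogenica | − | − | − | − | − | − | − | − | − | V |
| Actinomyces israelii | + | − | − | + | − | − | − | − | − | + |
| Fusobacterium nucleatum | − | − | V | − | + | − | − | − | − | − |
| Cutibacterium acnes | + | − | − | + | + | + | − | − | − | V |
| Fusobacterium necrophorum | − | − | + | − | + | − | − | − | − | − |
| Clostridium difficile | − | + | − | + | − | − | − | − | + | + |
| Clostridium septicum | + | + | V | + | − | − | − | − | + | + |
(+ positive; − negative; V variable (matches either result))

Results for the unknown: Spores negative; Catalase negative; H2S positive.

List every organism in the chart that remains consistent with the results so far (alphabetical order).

Fusobacterium necrophorum, Fusobacterium nucleatum, Peptostreptococcus anaerobius

H2S +: excludes 6 organisms — 5 left.
Spores −: excludes Clostridium perfringens, Clostridium septicum — 3 left.
Catalase −: all 3 remaining candidates are consistent.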